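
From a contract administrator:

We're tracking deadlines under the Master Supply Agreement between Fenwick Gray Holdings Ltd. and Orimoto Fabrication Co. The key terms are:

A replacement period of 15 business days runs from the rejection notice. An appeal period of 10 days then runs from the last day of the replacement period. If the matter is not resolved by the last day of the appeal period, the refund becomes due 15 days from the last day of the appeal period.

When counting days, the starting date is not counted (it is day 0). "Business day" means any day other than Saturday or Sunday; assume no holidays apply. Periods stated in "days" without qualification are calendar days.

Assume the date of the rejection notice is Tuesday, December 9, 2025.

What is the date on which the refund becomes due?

The last day of the replacement period: 15 business days after Tuesday, December 9, 2025, skipping weekends — Dec 10, Dec 11, Dec 12, Dec 15, …, Dec 26, Dec 29, Dec 30 — lands on Tuesday, December 30, 2025.
The last day of the appeal period: 10 calendar days after December 30, 2025 is January 9, 2026.
The date on which the refund becomes due: 15 calendar days after January 9, 2026 is January 24, 2026.

January 24, 2026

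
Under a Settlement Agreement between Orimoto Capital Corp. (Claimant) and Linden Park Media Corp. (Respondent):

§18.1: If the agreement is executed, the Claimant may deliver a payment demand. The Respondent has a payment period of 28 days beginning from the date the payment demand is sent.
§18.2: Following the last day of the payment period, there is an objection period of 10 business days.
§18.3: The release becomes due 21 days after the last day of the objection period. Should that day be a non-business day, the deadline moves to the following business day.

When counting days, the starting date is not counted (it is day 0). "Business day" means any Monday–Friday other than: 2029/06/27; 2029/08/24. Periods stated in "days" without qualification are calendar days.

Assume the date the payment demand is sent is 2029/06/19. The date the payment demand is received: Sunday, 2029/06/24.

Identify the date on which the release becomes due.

2029/08/21

The last day of the payment period: 28 calendar days after 2029/06/19 is 2029/07/17.
The last day of the objection period: counting 10 business days from Tuesday, 2029/07/17 (Jul 18, Jul 19, Jul 20, Jul 23, Jul 24, Jul 25, Jul 26, Jul 27, Jul 30, Jul 31, skipping weekends) reaches Tuesday, 2029/07/31.
The date on which the release becomes due: 21 calendar days after 2029/07/31 is 2029/08/21. 2029/08/21 is a Tuesday and is not a listed holiday, so no roll-forward applies.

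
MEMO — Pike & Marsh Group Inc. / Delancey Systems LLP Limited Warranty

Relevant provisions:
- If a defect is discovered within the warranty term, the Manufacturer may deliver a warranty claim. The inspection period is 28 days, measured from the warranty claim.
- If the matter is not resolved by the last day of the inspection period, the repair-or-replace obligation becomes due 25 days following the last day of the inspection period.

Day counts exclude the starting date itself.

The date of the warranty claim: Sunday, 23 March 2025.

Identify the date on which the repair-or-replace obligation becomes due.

15 May 2025

The last day of the inspection period: 23 March 2025 + 28 days = 20 April 2025.
The date on which the repair-or-replace obligation becomes due: 25 calendar days after 20 April 2025 is 15 May 2025.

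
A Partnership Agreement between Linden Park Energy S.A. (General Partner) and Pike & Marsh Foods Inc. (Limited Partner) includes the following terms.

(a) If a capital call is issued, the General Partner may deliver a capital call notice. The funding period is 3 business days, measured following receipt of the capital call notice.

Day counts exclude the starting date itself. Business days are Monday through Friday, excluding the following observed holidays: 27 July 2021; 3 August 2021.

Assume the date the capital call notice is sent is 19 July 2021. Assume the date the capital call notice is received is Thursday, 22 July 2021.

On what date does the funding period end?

28 July 2021

The last day of the funding period: 3 business days after Thursday, 22 July 2021, skipping weekends and the listed holiday on Jul 27 — Jul 23, Jul 26, Jul 28 — lands on Wednesday, 28 July 2021.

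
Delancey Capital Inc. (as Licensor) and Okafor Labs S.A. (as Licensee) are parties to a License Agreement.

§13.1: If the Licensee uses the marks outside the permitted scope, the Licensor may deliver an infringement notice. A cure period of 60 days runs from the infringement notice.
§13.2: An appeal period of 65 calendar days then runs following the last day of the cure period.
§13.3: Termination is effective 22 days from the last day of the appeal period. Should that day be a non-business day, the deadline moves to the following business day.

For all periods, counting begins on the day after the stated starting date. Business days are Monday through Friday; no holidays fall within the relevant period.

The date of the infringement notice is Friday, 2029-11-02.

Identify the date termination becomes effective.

2030-03-29

The last day of the cure period: 60 calendar days after 2029-11-02 is 2030-01-01.
The last day of the appeal period: 65 calendar days after 2030-01-01 is 2030-03-07.
The date termination becomes effective: 22 calendar days after 2030-03-07 is 2030-03-29. 2030-03-29 is a Friday, so no roll-forward applies.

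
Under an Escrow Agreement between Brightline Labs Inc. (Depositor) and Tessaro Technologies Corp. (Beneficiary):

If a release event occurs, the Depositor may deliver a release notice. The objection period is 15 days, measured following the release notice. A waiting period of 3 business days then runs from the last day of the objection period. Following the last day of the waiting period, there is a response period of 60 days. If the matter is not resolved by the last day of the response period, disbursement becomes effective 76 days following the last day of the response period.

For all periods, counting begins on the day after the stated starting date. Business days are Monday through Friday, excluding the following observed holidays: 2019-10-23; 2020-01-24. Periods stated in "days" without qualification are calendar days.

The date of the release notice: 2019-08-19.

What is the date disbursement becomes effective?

The last day of the objection period: 15 calendar days after 2019-08-19 is 2019-09-03.
From Tuesday, 2019-09-03, 3 business days (Sep 4, Sep 5, Sep 6, skipping weekends) brings us to Friday, 2019-09-06, which is the last day of the waiting period.
The last day of the response period: 2019-09-06 + 60 days = 2019-11-05.
The date disbursement becomes effective: 2019-11-05 + 76 days = 2020-01-20.

2020-01-20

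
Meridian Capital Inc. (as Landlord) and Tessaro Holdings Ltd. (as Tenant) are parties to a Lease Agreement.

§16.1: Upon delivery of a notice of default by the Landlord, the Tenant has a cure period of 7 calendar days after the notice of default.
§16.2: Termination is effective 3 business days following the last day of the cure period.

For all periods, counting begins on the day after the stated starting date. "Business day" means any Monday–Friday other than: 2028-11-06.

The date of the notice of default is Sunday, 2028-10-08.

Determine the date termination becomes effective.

2028-10-18

Adding 7 calendar days to 2028-10-08 gives 2028-10-15, which is the last day of the cure period.
The date termination becomes effective: 3 business days after Sunday, 2028-10-15, skipping weekends — Oct 16, Oct 17, Oct 18 — lands on Wednesday, 2028-10-18.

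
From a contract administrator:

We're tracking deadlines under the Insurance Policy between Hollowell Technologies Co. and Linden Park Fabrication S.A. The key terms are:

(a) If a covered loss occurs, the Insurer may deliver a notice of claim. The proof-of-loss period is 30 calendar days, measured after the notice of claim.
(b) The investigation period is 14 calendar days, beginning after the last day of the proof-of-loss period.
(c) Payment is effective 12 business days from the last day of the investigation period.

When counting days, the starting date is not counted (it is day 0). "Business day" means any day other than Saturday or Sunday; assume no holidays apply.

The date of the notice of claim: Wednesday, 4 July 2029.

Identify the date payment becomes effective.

4 September 2029

The last day of the proof-of-loss period: 4 July 2029 + 30 days = 3 August 2029.
The last day of the investigation period: 14 calendar days after 3 August 2029 is 17 August 2029.
From Friday, 17 August 2029, 12 business days (Aug 20, Aug 21, Aug 22, Aug 23, …, Aug 31, Sep 3, Sep 4, skipping weekends) brings us to Tuesday, 4 September 2029, which is the date payment becomes effective.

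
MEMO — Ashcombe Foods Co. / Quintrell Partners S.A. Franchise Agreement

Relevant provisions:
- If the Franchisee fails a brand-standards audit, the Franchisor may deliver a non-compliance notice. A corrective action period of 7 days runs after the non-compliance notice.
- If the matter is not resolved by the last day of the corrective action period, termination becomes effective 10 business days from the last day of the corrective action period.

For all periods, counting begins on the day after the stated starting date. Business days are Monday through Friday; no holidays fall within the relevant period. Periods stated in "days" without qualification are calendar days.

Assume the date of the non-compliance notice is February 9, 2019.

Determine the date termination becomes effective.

March 1, 2019

Adding 7 calendar days to February 9, 2019 gives February 16, 2019, which is the last day of the corrective action period.
From Saturday, February 16, 2019, 10 business days (Feb 18, Feb 19, Feb 20, Feb 21, Feb 22, Feb 25, Feb 26, Feb 27, Feb 28, Mar 1, skipping weekends) brings us to Friday, March 1, 2019, which is the date termination becomes effective.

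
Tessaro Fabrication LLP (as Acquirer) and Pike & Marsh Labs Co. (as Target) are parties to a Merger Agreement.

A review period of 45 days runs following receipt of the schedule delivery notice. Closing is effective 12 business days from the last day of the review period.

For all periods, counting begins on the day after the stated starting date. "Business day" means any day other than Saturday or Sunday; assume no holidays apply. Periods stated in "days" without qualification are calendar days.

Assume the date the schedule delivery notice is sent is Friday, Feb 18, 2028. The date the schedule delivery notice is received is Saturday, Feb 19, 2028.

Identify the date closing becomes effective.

Apr 20, 2028

Adding 45 calendar days to Feb 19, 2028 gives Apr 4, 2028, which is the last day of the review period.
The date closing becomes effective: counting 12 business days from Tuesday, Apr 4, 2028 (Apr 5, Apr 6, Apr 7, Apr 10, …, Apr 18, Apr 19, Apr 20, skipping weekends) reaches Thursday, Apr 20, 2028.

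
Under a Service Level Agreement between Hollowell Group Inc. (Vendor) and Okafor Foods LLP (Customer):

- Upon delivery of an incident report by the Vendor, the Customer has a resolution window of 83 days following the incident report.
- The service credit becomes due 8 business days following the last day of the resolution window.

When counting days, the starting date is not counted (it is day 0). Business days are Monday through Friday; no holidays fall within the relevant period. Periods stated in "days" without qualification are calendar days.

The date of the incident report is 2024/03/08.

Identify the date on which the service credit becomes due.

The last day of the resolution window: 83 calendar days after 2024/03/08 is 2024/05/30.
The date on which the service credit becomes due: counting 8 business days from Thursday, 2024/05/30 (May 31, Jun 3, Jun 4, Jun 5, Jun 6, Jun 7, Jun 10, Jun 11, skipping weekends) reaches Tuesday, 2024/06/11.

2024/06/11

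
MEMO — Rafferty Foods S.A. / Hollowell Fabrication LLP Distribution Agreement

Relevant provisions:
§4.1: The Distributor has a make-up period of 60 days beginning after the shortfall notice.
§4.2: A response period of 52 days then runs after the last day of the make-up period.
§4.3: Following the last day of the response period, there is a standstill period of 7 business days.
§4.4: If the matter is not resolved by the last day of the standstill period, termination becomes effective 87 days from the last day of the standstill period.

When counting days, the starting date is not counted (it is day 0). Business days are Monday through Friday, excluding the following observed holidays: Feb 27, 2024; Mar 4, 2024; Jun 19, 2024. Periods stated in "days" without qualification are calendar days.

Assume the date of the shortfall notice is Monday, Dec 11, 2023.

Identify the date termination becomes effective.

Adding 60 calendar days to Dec 11, 2023 gives Feb 9, 2024, which is the last day of the make-up period.
The last day of the response period: 52 calendar days after Feb 9, 2024 is Apr 1, 2024.
The last day of the standstill period: counting 7 business days from Monday, Apr 1, 2024 (Apr 2, Apr 3, Apr 4, Apr 5, Apr 8, Apr 9, Apr 10, skipping weekends) reaches Wednesday, Apr 10, 2024.
The date termination becomes effective: 87 calendar days after Apr 10, 2024 is Jul 6, 2024.

Jul 6, 2024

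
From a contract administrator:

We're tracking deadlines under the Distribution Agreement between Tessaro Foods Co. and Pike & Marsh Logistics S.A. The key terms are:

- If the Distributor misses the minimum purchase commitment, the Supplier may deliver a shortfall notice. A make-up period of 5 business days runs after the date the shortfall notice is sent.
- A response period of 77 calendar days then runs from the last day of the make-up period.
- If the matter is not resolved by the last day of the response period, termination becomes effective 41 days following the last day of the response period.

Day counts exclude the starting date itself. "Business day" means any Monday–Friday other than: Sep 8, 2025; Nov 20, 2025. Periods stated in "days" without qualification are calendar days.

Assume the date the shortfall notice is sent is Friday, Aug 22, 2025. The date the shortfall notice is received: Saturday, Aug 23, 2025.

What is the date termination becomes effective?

The last day of the make-up period: 5 business days after Friday, Aug 22, 2025, skipping weekends — Aug 25, Aug 26, Aug 27, Aug 28, Aug 29 — lands on Friday, Aug 29, 2025.
The last day of the response period: 77 calendar days after Aug 29, 2025 is Nov 14, 2025.
The date termination becomes effective: Nov 14, 2025 + 41 days = Dec 25, 2025.

Dec 25, 2025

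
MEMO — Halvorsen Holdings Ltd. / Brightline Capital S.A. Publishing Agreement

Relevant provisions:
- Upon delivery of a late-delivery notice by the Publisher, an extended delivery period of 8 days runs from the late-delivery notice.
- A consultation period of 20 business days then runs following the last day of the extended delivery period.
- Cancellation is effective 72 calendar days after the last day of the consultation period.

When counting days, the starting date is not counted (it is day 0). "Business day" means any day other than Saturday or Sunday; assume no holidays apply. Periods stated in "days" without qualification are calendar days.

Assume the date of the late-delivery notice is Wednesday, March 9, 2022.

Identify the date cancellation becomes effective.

The last day of the extended delivery period: 8 calendar days after March 9, 2022 is March 17, 2022.
The last day of the consultation period: 20 business days after Thursday, March 17, 2022, skipping weekends — Mar 18, Mar 21, Mar 22, Mar 23, …, Apr 12, Apr 13, Apr 14 — lands on Thursday, April 14, 2022.
The date cancellation becomes effective: April 14, 2022 + 72 days = June 25, 2022.

June 25, 2022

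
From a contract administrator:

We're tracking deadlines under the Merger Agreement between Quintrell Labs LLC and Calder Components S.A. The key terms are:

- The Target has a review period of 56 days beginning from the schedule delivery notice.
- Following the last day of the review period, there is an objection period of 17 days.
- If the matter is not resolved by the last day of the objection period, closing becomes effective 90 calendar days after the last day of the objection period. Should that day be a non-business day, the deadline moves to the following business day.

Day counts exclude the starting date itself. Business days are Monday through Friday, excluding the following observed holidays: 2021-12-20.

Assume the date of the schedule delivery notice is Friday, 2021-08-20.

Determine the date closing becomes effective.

Adding 56 calendar days to 2021-08-20 gives 2021-10-15, which is the last day of the review period.
The last day of the objection period: 17 calendar days after 2021-10-15 is 2021-11-01.
The date closing becomes effective: 2021-11-01 + 90 days = 2022-01-30. That falls on a Sunday, so it rolls to the next business day, Monday, 2022-01-31.

2022-01-31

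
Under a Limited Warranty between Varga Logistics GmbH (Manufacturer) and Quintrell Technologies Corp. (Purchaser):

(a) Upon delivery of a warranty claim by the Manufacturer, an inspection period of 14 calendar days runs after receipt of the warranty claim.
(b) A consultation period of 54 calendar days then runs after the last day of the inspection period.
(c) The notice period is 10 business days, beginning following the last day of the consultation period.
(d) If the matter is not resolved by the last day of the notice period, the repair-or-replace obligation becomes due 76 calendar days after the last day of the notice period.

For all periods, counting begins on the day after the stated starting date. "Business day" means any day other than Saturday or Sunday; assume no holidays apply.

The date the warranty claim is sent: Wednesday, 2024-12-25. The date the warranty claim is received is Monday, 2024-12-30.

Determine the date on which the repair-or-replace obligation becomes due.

The last day of the inspection period: 14 calendar days after 2024-12-30 is 2025-01-13.
The last day of the consultation period: 54 calendar days after 2025-01-13 is 2025-03-08.
From Saturday, 2025-03-08, 10 business days (Mar 10, Mar 11, Mar 12, Mar 13, Mar 14, Mar 17, Mar 18, Mar 19, Mar 20, Mar 21, skipping weekends) brings us to Friday, 2025-03-21, which is the last day of the notice period.
Adding 76 calendar days to 2025-03-21 gives 2025-06-05, which is the date on which the repair-or-replace obligation becomes due.

2025-06-05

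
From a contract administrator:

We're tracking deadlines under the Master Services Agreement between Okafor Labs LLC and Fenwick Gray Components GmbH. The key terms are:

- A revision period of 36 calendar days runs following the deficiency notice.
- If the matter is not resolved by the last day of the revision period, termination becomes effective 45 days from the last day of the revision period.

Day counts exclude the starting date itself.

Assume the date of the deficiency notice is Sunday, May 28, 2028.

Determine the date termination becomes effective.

August 17, 2028

The last day of the revision period: 36 calendar days after May 28, 2028 is July 3, 2028.
The date termination becomes effective: 45 calendar days after July 3, 2028 is August 17, 2028.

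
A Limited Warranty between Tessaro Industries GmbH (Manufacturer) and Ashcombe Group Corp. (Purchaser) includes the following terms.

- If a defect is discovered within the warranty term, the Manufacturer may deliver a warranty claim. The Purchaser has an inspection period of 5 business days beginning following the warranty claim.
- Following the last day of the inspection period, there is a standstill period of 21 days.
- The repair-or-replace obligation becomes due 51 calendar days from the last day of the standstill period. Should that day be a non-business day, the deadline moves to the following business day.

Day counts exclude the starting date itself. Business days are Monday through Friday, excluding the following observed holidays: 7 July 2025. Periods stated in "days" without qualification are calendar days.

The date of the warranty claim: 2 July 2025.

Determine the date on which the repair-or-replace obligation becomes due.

The last day of the inspection period: counting 5 business days from Wednesday, 2 July 2025 (Jul 3, Jul 4, Jul 8, Jul 9, Jul 10, skipping weekends and the listed holiday on Jul 7) reaches Thursday, 10 July 2025.
Adding 21 calendar days to 10 July 2025 gives 31 July 2025, which is the last day of the standstill period.
The date on which the repair-or-replace obligation becomes due: 51 calendar days after 31 July 2025 is 20 September 2025. That falls on a Saturday, so it rolls to the next business day, Monday, 22 September 2025.

22 September 2025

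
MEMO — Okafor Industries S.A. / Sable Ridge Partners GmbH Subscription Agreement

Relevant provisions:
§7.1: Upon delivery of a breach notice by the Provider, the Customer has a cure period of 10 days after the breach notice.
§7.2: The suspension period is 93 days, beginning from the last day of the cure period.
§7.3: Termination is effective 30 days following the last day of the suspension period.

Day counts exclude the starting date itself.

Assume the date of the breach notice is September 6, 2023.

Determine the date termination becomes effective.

The last day of the cure period: 10 calendar days after September 6, 2023 is September 16, 2023.
The last day of the suspension period: September 16, 2023 + 93 days = December 18, 2023.
Adding 30 calendar days to December 18, 2023 gives January 17, 2024, which is the date termination becomes effective.

January 17, 2024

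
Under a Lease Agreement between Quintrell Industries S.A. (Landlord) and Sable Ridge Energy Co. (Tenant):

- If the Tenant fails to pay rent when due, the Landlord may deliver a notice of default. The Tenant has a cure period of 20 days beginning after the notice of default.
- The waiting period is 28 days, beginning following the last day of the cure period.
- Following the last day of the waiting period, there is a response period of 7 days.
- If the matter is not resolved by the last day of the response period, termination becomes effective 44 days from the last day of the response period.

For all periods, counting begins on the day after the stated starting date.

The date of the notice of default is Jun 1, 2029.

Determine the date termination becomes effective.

Sep 8, 2029

The last day of the cure period: Jun 1, 2029 + 20 days = Jun 21, 2029.
The last day of the waiting period: Jun 21, 2029 + 28 days = Jul 19, 2029.
The last day of the response period: 7 calendar days after Jul 19, 2029 is Jul 26, 2029.
Adding 44 calendar days to Jul 26, 2029 gives Sep 8, 2029, which is the date termination becomes effective.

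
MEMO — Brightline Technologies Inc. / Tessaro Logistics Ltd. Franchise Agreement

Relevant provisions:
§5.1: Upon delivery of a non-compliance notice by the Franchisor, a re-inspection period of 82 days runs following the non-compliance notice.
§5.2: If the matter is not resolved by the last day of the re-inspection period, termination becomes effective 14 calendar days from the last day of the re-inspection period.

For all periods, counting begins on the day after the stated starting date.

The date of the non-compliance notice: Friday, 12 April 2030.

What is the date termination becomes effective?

The last day of the re-inspection period: 82 calendar days after 12 April 2030 is 3 July 2030.
The date termination becomes effective: 14 calendar days after 3 July 2030 is 17 July 2030.

17 July 2030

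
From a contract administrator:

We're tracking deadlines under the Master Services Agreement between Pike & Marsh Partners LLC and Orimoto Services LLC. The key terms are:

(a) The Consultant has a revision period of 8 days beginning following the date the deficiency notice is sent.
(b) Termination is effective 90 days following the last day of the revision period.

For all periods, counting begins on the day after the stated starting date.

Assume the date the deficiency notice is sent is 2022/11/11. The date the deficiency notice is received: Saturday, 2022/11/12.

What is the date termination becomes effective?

The last day of the revision period: 2022/11/11 + 8 days = 2022/11/19.
The date termination becomes effective: 90 calendar days after 2022/11/19 is 2023/02/17.

2023/02/17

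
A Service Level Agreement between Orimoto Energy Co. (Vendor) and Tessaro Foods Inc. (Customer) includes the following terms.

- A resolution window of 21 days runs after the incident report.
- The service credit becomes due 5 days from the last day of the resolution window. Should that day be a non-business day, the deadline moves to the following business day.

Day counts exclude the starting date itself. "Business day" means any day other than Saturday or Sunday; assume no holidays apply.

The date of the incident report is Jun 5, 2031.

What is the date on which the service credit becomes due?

Jul 1, 2031

The last day of the resolution window: Jun 5, 2031 + 21 days = Jun 26, 2031.
Adding 5 calendar days to Jun 26, 2031 gives Jul 1, 2031, which is the date on which the service credit becomes due. Jul 1, 2031 is a Tuesday, so no roll-forward applies.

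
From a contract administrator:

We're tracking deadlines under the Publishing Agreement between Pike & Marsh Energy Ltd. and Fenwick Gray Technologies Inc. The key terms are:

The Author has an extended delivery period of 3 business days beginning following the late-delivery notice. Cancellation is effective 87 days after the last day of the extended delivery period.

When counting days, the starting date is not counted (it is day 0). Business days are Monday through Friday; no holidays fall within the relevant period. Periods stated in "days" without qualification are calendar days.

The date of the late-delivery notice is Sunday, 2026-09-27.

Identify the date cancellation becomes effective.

The last day of the extended delivery period: counting 3 business days from Sunday, 2026-09-27 (Sep 28, Sep 29, Sep 30, skipping weekends) reaches Wednesday, 2026-09-30.
The date cancellation becomes effective: 87 calendar days after 2026-09-30 is 2026-12-26.

2026-12-26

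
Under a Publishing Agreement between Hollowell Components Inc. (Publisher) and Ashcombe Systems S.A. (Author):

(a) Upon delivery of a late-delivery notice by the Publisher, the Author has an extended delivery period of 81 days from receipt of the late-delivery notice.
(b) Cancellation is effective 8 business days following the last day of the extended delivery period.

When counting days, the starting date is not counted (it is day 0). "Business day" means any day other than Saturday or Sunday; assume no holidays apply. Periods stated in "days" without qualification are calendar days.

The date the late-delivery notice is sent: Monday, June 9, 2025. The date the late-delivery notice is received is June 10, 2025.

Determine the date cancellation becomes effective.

The last day of the extended delivery period: June 10, 2025 + 81 days = August 30, 2025.
From Saturday, August 30, 2025, 8 business days (Sep 1, Sep 2, Sep 3, Sep 4, Sep 5, Sep 8, Sep 9, Sep 10, skipping weekends) brings us to Wednesday, September 10, 2025, which is the date cancellation becomes effective.

September 10, 2025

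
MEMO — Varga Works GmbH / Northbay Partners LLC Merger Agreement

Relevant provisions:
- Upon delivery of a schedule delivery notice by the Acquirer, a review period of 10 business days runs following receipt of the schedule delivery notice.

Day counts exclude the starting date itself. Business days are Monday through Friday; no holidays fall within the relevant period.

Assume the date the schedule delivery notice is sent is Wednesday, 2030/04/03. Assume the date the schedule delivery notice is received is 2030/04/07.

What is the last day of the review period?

2030/04/19

The last day of the review period: 10 business days after Sunday, 2030/04/07, skipping weekends — Apr 8, Apr 9, Apr 10, Apr 11, Apr 12, Apr 15, Apr 16, Apr 17, Apr 18, Apr 19 — lands on Friday, 2030/04/19.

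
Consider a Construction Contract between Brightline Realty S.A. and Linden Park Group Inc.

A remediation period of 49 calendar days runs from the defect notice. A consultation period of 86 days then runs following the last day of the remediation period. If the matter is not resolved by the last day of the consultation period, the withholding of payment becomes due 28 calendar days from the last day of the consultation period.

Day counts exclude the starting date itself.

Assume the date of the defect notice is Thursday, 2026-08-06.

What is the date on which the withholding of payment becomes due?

The last day of the remediation period: 2026-08-06 + 49 days = 2026-09-24.
The last day of the consultation period: 2026-09-24 + 86 days = 2026-12-19.
The date on which the withholding of payment becomes due: 2026-12-19 + 28 days = 2027-01-16.

2027-01-16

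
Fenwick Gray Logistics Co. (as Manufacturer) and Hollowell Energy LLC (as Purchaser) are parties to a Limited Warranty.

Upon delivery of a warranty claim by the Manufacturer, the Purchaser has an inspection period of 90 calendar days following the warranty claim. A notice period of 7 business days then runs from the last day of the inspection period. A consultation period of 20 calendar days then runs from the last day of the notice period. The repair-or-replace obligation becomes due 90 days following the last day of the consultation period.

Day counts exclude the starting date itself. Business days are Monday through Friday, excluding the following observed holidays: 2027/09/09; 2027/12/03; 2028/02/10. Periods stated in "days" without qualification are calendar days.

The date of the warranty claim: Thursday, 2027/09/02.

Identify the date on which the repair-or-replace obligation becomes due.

2028/04/01

The last day of the inspection period: 2027/09/02 + 90 days = 2027/12/01.
The last day of the notice period: counting 7 business days from Wednesday, 2027/12/01 (Dec 2, Dec 6, Dec 7, Dec 8, Dec 9, Dec 10, Dec 13, skipping weekends and the listed holiday on Dec 3) reaches Monday, 2027/12/13.
Adding 20 calendar days to 2027/12/13 gives 2028/01/02, which is the last day of the consultation period.
Adding 90 calendar days to 2028/01/02 gives 2028/04/01, which is the date on which the repair-or-replace obligation becomes due.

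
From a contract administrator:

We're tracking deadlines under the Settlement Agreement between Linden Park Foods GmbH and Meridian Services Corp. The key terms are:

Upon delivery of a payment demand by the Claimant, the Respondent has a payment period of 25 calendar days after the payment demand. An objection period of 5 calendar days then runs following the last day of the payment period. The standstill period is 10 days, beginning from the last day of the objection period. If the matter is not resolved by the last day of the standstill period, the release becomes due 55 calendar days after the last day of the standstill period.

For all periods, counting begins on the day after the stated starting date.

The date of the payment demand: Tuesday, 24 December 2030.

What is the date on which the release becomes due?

29 March 2031

Adding 25 calendar days to 24 December 2030 gives 18 January 2031, which is the last day of the payment period.
Adding 5 calendar days to 18 January 2031 gives 23 January 2031, which is the last day of the objection period.
The last day of the standstill period: 23 January 2031 + 10 days = 2 February 2031.
The date on which the release becomes due: 55 calendar days after 2 February 2031 is 29 March 2031.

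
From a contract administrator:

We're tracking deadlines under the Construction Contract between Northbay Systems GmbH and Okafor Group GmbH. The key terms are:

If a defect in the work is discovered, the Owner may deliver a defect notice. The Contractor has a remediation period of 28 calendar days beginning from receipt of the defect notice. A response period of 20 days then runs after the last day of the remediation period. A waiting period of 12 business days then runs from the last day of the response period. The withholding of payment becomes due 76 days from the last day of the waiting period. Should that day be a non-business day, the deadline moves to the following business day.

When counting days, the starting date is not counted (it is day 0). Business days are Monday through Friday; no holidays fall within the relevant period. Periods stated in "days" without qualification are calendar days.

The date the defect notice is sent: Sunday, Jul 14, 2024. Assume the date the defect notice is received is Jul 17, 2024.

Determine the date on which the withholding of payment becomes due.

Dec 4, 2024

The last day of the remediation period: Jul 17, 2024 + 28 days = Aug 14, 2024.
The last day of the response period: Aug 14, 2024 + 20 days = Sep 3, 2024.
From Tuesday, Sep 3, 2024, 12 business days (Sep 4, Sep 5, Sep 6, Sep 9, …, Sep 17, Sep 18, Sep 19, skipping weekends) brings us to Thursday, Sep 19, 2024, which is the last day of the waiting period.
Adding 76 calendar days to Sep 19, 2024 gives Dec 4, 2024, which is the date on which the withholding of payment becomes due. Dec 4, 2024 is a Wednesday, so no roll-forward applies.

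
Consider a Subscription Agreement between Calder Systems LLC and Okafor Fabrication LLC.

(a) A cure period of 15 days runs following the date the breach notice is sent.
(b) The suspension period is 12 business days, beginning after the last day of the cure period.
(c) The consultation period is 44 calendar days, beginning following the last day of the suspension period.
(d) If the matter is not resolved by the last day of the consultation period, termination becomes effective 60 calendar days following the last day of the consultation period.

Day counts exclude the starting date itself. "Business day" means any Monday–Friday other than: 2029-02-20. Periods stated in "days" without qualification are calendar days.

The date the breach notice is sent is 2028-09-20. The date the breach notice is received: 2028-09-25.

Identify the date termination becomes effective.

2029-02-04

Adding 15 calendar days to 2028-09-20 gives 2028-10-05, which is the last day of the cure period.
From Thursday, 2028-10-05, 12 business days (Oct 6, Oct 9, Oct 10, Oct 11, …, Oct 19, Oct 20, Oct 23, skipping weekends) brings us to Monday, 2028-10-23, which is the last day of the suspension period.
Adding 44 calendar days to 2028-10-23 gives 2028-12-06, which is the last day of the consultation period.
The date termination becomes effective: 2028-12-06 + 60 days = 2029-02-04.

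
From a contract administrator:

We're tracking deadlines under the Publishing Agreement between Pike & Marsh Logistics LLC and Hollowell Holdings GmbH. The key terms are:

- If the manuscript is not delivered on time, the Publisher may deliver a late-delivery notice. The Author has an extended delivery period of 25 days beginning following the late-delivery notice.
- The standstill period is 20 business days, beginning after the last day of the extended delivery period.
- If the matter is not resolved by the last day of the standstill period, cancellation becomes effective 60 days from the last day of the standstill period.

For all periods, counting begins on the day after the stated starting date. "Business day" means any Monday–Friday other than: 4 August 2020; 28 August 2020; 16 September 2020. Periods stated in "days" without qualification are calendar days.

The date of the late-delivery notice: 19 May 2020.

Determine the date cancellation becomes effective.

8 September 2020

The last day of the extended delivery period: 19 May 2020 + 25 days = 13 June 2020.
The last day of the standstill period: counting 20 business days from Saturday, 13 June 2020 (Jun 15, Jun 16, Jun 17, Jun 18, …, Jul 8, Jul 9, Jul 10, skipping weekends) reaches Friday, 10 July 2020.
The date cancellation becomes effective: 60 calendar days after 10 July 2020 is 8 September 2020.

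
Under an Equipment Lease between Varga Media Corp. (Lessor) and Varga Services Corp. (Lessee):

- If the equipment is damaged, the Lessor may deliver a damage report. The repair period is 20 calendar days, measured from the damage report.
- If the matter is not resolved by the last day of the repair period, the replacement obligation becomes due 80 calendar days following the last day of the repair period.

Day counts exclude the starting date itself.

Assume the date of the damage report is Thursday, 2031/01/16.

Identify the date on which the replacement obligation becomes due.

Adding 20 calendar days to 2031/01/16 gives 2031/02/05, which is the last day of the repair period.
The date on which the replacement obligation becomes due: 2031/02/05 + 80 days = 2031/04/26.

2031/04/26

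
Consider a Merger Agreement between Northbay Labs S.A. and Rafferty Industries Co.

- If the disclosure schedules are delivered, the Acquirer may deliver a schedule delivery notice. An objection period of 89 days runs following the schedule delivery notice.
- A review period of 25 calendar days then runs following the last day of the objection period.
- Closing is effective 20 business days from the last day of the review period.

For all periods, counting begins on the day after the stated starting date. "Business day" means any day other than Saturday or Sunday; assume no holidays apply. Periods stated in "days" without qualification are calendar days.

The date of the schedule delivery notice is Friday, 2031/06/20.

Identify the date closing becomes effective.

2031/11/07

The last day of the objection period: 2031/06/20 + 89 days = 2031/09/17.
Adding 25 calendar days to 2031/09/17 gives 2031/10/12, which is the last day of the review period.
The date closing becomes effective: 20 business days after Sunday, 2031/10/12, skipping weekends — Oct 13, Oct 14, Oct 15, Oct 16, …, Nov 5, Nov 6, Nov 7 — lands on Friday, 2031/11/07.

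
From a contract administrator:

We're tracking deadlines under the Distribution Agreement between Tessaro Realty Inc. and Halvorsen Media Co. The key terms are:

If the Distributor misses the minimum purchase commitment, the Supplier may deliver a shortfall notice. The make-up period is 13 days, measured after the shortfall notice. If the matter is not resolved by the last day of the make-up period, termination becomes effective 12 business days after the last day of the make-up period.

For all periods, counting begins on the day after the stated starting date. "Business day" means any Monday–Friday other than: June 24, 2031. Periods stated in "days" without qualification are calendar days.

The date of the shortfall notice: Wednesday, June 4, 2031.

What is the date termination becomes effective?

July 4, 2031

The last day of the make-up period: June 4, 2031 + 13 days = June 17, 2031.
The date termination becomes effective: 12 business days after Tuesday, June 17, 2031, skipping weekends and the listed holiday on Jun 24 — Jun 18, Jun 19, Jun 20, Jun 23, …, Jul 2, Jul 3, Jul 4 — lands on Friday, July 4, 2031.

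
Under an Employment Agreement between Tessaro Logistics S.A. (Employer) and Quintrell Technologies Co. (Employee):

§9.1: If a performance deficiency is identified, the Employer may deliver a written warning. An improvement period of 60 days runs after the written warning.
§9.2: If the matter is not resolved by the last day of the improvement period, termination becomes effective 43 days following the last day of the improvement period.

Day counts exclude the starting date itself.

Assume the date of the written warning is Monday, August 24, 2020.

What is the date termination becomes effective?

December 5, 2020

The last day of the improvement period: 60 calendar days after August 24, 2020 is October 23, 2020.
The date termination becomes effective: 43 calendar days after October 23, 2020 is December 5, 2020.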